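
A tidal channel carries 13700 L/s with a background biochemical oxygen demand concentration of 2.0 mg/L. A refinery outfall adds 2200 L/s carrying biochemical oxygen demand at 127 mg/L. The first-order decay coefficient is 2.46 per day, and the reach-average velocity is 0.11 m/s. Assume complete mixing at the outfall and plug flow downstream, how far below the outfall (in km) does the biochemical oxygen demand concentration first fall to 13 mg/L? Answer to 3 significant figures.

Mass balance: C = (13700·2.000 + 2200·127.0) / 15900 = 306800/15900 = 19.30 mg/L.
Set 19.30·exp(−k·t) = 13 → t = ln(19.30/13)/k = 13870 s = 3.853 h.
Distance = v·t = 0.11·13870 = 1526 m = 1.526 km.

1.53 km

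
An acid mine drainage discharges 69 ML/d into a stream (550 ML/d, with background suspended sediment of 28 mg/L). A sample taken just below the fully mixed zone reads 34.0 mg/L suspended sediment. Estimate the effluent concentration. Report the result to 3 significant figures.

Mass balance: 550.0·28.00 + 69.00·Cₑ = 619.0·34.00
→ Cₑ = (619.0·34.00 − 550.0·28.00) / 69.00 = 81.83 mg/L.

81.8 mg/L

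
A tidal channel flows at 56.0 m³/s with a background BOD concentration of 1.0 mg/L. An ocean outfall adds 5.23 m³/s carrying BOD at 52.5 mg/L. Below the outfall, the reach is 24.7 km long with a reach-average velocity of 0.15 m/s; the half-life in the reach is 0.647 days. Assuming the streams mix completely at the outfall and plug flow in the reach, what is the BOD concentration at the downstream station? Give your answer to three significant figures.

0.701 mg/L

After mixing, C = (56.00·1.000 + 5.230·52.50) / 61.23 = 330.6/61.23 = 5.399 mg/L.
Travel time t = 24.7·1000 / 0.15 = 164700 s = 45.74 h.
Half-life 0.647 d → k = ln 2 / 0.647 = 1.071 d⁻¹.
Decay over the reach: 5.399·exp(−kt) = 5.399·0.1298 = 0.7008 mg/L.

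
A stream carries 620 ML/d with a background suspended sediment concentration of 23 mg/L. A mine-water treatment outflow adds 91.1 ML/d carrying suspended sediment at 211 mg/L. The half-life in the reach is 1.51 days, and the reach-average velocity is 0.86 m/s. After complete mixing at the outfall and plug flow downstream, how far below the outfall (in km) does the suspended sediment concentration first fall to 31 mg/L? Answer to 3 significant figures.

Mixed concentration C = ΣQC/ΣQ = (620.0·23.00 + 91.10·211.0) / 711.1 = 33480/711.1 = 47.08 mg/L.
Half-life 1.51 d → k = ln 2 / 1.51 = 0.4590 d⁻¹.
Set 47.08·exp(−k·t) = 31 → t = ln(47.08/31)/k = 78670 s = 21.85 h.
Distance = v·t = 0.86·78670 = 67660 m = 67.66 km.

67.7 km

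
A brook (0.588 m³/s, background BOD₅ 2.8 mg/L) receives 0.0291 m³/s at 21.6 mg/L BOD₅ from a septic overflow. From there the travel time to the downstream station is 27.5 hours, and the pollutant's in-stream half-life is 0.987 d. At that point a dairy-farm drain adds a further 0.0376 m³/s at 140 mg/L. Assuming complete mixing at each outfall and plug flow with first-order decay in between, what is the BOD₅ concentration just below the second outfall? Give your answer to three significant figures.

9.59 mg/L

After mixing, C = (0.5880·2.800 + 0.02910·21.60) / 0.6171 = 2.275/0.6171 = 3.687 mg/L; combined flow 0.6171 m³/s.
Half-life 0.987 d → k = ln 2 / 0.987 = 0.7023 d⁻¹.
Decay over the reach: 3.687·exp(−kt) = 3.687·0.4472 = 1.649 mg/L.
At the second outfall, C = (0.6171·1.649 + 0.03760·140.0) / (0.6171 + 0.03760) = 9.594 mg/L.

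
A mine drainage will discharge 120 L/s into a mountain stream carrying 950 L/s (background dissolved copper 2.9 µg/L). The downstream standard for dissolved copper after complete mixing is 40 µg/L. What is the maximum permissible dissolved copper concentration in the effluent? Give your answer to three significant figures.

334 µg/L

At the limit, (Qr·Cr + Qe·Cₑ)/(Qr + Qe) = 40:
Cₑ = (1070·40 − 950.0·2.900) / 120.0 = 333.7 µg/L.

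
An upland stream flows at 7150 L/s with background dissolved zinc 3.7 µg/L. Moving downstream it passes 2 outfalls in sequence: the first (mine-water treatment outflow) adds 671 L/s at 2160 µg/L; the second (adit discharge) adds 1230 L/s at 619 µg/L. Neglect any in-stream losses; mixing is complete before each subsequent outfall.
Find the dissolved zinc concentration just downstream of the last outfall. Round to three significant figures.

Below outfall 1: Q → 7821 L/s, C = (7150·3.700 + 671.0·2160)/7821 = 188.7 µg/L.
Below outfall 2: Q → 9051 L/s, C = (7821·188.7 + 1230·619.0)/9051 = 247.2 µg/L.

247 µg/L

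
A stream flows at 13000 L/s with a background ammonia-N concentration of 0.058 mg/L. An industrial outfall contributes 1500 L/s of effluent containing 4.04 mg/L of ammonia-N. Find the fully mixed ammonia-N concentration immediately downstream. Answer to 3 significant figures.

0.470 mg/L

Mass balance: C = (13000·0.05800 + 1500·4.040) / 14500 = 6814/14500 = 0.4699 mg/L.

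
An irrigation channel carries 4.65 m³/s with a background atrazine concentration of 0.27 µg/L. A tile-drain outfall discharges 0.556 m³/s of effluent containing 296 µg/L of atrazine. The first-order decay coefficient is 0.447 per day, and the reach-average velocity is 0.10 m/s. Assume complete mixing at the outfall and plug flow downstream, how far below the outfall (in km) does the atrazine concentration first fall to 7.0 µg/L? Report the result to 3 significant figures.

Mixed concentration C = ΣQC/ΣQ = (4.650·0.2700 + 0.5560·296.0) / 5.206 = 165.8/5.206 = 31.85 µg/L.
Set 31.85·exp(−k·t) = 7.0 → t = ln(31.85/7.0)/k = 292900 s = 81.36 h.
Distance = v·t = 0.10·292900 = 29290 m = 29.29 km.

29.3 km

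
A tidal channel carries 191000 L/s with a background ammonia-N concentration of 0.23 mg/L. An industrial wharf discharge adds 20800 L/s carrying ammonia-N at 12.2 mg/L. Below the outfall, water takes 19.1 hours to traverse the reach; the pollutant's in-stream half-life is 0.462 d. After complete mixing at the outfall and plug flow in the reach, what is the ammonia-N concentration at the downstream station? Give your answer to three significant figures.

0.426 mg/L

Conservation of mass: C = (191000·0.2300 + 20800·12.20) / 211800 = 297700/211800 = 1.406 mg/L.
Half-life 0.462 d → k = ln 2 / 0.462 = 1.500 d⁻¹.
Decay over the reach: 1.406·exp(−kt) = 1.406·0.3030 = 0.4259 mg/L.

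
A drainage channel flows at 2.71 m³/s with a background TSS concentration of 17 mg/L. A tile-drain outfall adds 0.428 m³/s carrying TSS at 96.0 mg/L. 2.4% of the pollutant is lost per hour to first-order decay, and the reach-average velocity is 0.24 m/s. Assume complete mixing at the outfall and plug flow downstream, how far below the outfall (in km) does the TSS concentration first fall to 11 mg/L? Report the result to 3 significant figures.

32.9 km

Flow-weighted average: C = (2.710·17.00 + 0.4280·96.00) / 3.138 = 87.16/3.138 = 27.78 mg/L.
2.4%/h lost → k = −ln(1 − 0.024) = 0.02429 h⁻¹.
Set 27.78·exp(−k·t) = 11 → t = ln(27.78/11)/k = 137300 s = 38.13 h.
Distance = v·t = 0.24·137300 = 32940 m = 32.94 km.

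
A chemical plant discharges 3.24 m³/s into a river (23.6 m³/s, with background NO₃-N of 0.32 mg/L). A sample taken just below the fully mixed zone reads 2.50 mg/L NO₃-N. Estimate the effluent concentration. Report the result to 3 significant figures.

Mass balance: 23.60·0.3200 + 3.240·Cₑ = 26.84·2.500
→ Cₑ = (26.84·2.500 − 23.60·0.3200) / 3.240 = 18.38 mg/L.

18.4 mg/L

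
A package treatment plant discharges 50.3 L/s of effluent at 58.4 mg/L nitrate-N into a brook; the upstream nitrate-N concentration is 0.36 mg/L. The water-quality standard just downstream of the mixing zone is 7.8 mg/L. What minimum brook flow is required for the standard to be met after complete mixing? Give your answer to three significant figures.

Set C_mix = 7.8: (Q·0.3600 + 50.30·58.40) / (Q + 50.30) = 7.8
→ Q = 50.30·(58.40 − 7.8)/(7.8 − 0.3600) = 342.1 L/s.

342 L/s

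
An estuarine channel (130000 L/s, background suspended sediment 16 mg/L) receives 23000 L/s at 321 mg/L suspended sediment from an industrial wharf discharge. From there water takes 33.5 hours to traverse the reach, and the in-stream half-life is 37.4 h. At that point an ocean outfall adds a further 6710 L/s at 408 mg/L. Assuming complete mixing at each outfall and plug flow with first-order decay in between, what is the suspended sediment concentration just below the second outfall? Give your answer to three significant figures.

49.0 mg/L

After mixing, C = (130000·16.00 + 23000·321.0) / 153000 = 9463000/153000 = 61.85 mg/L; combined flow 153000 L/s.
Half-life 37.4 h → k = ln 2 / 37.4 = 0.01853 h⁻¹ = 0.4448 d⁻¹.
Applying C = C₀e^(−kt): 61.85 × 0.5375 = 33.24 mg/L.
Second outfall: C = (153000·33.24 + 6710·408.0)/159700 = 48.99 mg/L.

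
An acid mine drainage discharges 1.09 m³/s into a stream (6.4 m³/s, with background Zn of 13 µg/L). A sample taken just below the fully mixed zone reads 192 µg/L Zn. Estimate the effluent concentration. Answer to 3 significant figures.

Mass balance: 6.400·13.00 + 1.090·Cₑ = 7.490·192.0
→ Cₑ = (7.490·192.0 − 6.400·13.00) / 1.090 = 1243 µg/L.

1240 µg/L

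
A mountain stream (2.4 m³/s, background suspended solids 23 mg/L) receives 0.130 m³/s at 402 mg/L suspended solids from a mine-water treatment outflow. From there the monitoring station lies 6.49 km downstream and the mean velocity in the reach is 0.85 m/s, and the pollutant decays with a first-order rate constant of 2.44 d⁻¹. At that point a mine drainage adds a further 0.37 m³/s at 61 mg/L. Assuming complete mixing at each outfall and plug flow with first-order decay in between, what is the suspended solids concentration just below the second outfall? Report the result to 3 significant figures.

37.7 mg/L

Flow-weighted average: C = (2.400·23.00 + 0.1300·402.0) / 2.530 = 107.5/2.530 = 42.47 mg/L; combined flow 2.530 m³/s.
Travel time t = 6.49·1000 / 0.85 = 7635 s = 2.121 h.
Decay over the reach: 42.47·exp(−kt) = 42.47·0.8060 = 34.24 mg/L.
Second outfall: C = (2.530·34.24 + 0.3700·61.00)/2.900 = 37.65 mg/L.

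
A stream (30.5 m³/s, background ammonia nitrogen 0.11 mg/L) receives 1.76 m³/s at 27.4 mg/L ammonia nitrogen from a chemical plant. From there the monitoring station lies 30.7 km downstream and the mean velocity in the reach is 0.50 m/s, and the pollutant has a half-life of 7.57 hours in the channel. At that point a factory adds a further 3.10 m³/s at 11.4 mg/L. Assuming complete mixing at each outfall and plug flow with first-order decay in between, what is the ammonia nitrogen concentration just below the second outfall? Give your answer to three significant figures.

Mass balance: C = (30.50·0.1100 + 1.760·27.40) / 32.26 = 51.58/32.26 = 1.599 mg/L; combined flow 32.26 m³/s.
Travel time t = 30.7·1000 / 0.50 = 61400 s = 17.06 h.
Half-life 7.57 h → k = ln 2 / 7.57 = 0.09157 h⁻¹ = 2.198 d⁻¹.
Applying C = C₀e^(−kt): 1.599 × 0.2098 = 0.3354 mg/L.
At the second outfall, C = (32.26·0.3354 + 3.100·11.40) / (32.26 + 3.100) = 1.305 mg/L.

1.31 mg/L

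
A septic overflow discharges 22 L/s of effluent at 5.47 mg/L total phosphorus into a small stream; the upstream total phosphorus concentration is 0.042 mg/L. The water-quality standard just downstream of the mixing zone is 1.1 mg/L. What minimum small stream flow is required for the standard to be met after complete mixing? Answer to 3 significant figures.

90.9 L/s

Set C_mix = 1.1: (Q·0.04200 + 22.00·5.470) / (Q + 22.00) = 1.1
→ Q = 22.00·(5.470 − 1.1)/(1.1 − 0.04200) = 90.87 L/s.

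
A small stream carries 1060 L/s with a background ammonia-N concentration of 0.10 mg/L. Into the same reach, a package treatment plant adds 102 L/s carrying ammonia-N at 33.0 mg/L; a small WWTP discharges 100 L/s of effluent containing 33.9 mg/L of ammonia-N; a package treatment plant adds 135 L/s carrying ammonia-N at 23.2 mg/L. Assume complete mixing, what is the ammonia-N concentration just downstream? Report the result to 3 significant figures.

7.15 mg/L

Mixed concentration C = ΣQC/ΣQ = (1060·0.1000 + 102.0·33.00 + 100.0·33.90 + 135.0·23.20) / 1397 = 9994/1397 = 7.154 mg/L.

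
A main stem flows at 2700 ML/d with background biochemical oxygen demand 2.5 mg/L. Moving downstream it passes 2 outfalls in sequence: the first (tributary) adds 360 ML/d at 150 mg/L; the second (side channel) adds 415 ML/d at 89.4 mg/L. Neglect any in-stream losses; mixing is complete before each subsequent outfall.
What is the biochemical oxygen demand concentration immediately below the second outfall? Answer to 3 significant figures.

28.2 mg/L

Outfall 1: combined Q = 3060 ML/d; C = (2700·2.500 + 360.0·150.0)/3060 = 19.85 mg/L.
Outfall 2: combined Q = 3475 ML/d; C = (3060·19.85 + 415.0·89.40)/3475 = 28.16 mg/L.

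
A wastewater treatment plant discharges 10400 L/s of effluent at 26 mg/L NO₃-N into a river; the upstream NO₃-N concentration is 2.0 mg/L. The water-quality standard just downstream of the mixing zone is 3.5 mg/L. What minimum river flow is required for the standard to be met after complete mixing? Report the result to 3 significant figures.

156000 L/s

Set C_mix = 3.5: (Q·2.000 + 10400·26.00) / (Q + 10400) = 3.5
→ Q = 10400·(26.00 − 3.5)/(3.5 − 2.000) = 156000 L/s.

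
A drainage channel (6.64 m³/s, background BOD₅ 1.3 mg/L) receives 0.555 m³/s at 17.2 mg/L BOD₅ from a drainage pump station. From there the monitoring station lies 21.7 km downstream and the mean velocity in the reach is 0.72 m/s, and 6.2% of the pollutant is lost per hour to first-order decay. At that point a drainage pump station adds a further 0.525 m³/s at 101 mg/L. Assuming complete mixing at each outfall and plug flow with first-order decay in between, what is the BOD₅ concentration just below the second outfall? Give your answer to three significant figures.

8.25 mg/L

After mixing, C = (6.640·1.300 + 0.5550·17.20) / 7.195 = 18.18/7.195 = 2.526 mg/L; combined flow 7.195 m³/s.
Travel time t = 21.7·1000 / 0.72 = 30140 s = 8.372 h.
6.2%/h lost → k = −ln(1 − 0.062) = 0.06401 h⁻¹.
First-order decay: C = 2.526·exp(−k·t) = 2.526·0.5852 = 1.478 mg/L.
Second outfall: C = (7.195·1.478 + 0.5250·101.0)/7.720 = 8.246 mg/L.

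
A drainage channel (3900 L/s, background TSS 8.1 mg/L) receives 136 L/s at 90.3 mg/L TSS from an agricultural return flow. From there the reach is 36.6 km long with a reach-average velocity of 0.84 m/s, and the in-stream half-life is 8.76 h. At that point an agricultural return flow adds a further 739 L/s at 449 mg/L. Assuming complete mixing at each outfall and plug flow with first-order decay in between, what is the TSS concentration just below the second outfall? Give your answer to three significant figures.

Flow-weighted average: C = (3900·8.100 + 136.0·90.30) / 4036 = 43870/4036 = 10.87 mg/L; combined flow 4036 L/s.
Travel time t = 36.6·1000 / 0.84 = 43570 s = 12.10 h.
Half-life 8.76 h → k = ln 2 / 8.76 = 0.07913 h⁻¹ = 1.899 d⁻¹.
Applying C = C₀e^(−kt): 10.87 × 0.3838 = 4.172 mg/L.
Second outfall: C = (4036·4.172 + 739.0·449.0)/4775 = 73.02 mg/L.

73.0 mg/L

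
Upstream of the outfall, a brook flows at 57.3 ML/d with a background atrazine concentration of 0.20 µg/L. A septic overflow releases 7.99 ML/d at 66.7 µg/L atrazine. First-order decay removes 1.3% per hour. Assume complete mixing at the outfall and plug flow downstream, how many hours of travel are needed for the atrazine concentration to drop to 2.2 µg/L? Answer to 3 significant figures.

Flow-weighted average: C = (57.30·0.2000 + 7.990·66.70) / 65.29 = 544.4/65.29 = 8.338 µg/L.
1.3%/h lost → k = −ln(1 − 0.013) = 0.01309 h⁻¹.
8.338·exp(−k·t) = 2.2 → t = ln(8.338/2.2)/k = 366600 s = 101.8 h.

102 h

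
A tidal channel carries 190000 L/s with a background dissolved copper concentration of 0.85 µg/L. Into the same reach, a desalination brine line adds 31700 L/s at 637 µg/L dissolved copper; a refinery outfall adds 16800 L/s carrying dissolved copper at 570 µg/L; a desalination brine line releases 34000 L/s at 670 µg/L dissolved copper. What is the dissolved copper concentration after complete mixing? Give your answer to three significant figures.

Conservation of mass: C = (190000·0.8500 + 31700·637.0 + 16800·570.0 + 34000·670.0) / 272500 = 52710000/272500 = 193.4 µg/L.

193 µg/L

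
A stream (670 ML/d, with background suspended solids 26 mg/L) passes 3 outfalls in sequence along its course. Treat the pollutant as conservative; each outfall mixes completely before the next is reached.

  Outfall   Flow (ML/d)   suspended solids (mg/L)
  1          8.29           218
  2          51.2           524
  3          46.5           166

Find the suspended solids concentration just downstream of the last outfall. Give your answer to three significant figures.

Outfall 1: combined Q = 678.3 ML/d; C = (670.0·26.00 + 8.290·218.0)/678.3 = 28.35 mg/L.
Outfall 2: combined Q = 729.5 ML/d; C = (678.3·28.35 + 51.20·524.0)/729.5 = 63.13 mg/L.
Outfall 3: combined Q = 776.0 ML/d; C = (729.5·63.13 + 46.50·166.0)/776.0 = 69.30 mg/L.

69.3 mg/L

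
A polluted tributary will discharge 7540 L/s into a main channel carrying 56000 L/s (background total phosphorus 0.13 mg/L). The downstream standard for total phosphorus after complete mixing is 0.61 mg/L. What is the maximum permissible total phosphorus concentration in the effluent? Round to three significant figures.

At the limit, (Qr·Cr + Qe·Cₑ)/(Qr + Qe) = 0.61:
Cₑ = (63540·0.61 − 56000·0.1300) / 7540 = 4.175 mg/L.

4.17 mg/L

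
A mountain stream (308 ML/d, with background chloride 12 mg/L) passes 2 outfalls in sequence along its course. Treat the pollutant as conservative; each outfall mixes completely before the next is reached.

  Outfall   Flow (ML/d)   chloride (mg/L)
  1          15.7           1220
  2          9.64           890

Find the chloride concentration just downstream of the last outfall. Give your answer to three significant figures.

Outfall 1: combined Q = 323.7 ML/d; C = (308.0·12.00 + 15.70·1220)/323.7 = 70.59 mg/L.
Outfall 2: combined Q = 333.3 ML/d; C = (323.7·70.59 + 9.640·890.0)/333.3 = 94.29 mg/L.

94.3 mg/L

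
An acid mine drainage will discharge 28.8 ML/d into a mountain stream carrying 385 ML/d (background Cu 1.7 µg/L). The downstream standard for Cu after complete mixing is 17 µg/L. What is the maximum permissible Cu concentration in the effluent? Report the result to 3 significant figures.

222 µg/L

At the limit, (Qr·Cr + Qe·Cₑ)/(Qr + Qe) = 17:
Cₑ = (413.8·17 − 385.0·1.700) / 28.80 = 221.5 µg/L.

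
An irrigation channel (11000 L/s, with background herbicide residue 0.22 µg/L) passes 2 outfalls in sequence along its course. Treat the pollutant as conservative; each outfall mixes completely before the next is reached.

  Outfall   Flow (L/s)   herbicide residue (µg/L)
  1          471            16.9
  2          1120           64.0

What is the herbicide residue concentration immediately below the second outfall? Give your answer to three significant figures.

6.52 µg/L

Below outfall 1: Q → 11470 L/s, C = (11000·0.2200 + 471.0·16.90)/11470 = 0.9049 µg/L.
Below outfall 2: Q → 12590 L/s, C = (11470·0.9049 + 1120·64.00)/12590 = 6.517 µg/L.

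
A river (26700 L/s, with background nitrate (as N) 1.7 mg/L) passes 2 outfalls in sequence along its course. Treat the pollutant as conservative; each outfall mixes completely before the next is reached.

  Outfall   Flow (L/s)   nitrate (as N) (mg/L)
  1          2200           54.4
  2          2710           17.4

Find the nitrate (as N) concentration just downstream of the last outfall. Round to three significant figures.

6.71 mg/L

Below outfall 1: Q → 28900 L/s, C = (26700·1.700 + 2200·54.40)/28900 = 5.712 mg/L.
Below outfall 2: Q → 31610 L/s, C = (28900·5.712 + 2710·17.40)/31610 = 6.714 mg/L.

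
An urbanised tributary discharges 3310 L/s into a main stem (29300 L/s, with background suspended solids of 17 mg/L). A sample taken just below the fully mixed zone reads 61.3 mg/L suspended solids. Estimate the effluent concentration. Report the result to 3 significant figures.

Mass balance: 29300·17.00 + 3310·Cₑ = 32610·61.30
→ Cₑ = (32610·61.30 − 29300·17.00) / 3310 = 453.4 mg/L.

453 mg/L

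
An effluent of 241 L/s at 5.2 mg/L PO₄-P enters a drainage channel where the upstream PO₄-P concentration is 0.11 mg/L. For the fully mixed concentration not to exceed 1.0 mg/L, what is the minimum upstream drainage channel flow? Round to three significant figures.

Set C_mix = 1.0: (Q·0.1100 + 241.0·5.200) / (Q + 241.0) = 1.0
→ Q = 241.0·(5.200 − 1.0)/(1.0 − 0.1100) = 1137 L/s.

1140 L/s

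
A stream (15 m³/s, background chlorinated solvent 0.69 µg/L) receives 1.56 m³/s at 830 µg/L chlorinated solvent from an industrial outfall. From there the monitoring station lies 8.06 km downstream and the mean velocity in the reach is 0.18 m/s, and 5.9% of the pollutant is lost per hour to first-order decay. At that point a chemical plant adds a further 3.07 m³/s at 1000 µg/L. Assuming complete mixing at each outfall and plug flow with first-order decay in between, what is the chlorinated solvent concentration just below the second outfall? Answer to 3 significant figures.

Conservation of mass: C = (15.00·0.6900 + 1.560·830.0) / 16.56 = 1305/16.56 = 78.81 µg/L; combined flow 16.56 m³/s.
Travel time t = 8.06·1000 / 0.18 = 44780 s = 12.44 h.
5.9%/h lost → k = −ln(1 − 0.059) = 0.06081 h⁻¹.
Decay over the reach: 78.81·exp(−kt) = 78.81·0.4694 = 36.99 µg/L.
At the second outfall, C = (16.56·36.99 + 3.070·1000) / (16.56 + 3.070) = 187.6 µg/L.

188 µg/L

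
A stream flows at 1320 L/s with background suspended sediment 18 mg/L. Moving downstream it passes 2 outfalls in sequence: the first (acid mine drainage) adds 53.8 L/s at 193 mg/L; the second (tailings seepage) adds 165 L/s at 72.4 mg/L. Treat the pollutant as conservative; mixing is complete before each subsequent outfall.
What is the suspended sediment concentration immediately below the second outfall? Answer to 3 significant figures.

30.0 mg/L

Outfall 1: combined Q = 1374 L/s; C = (1320·18.00 + 53.80·193.0)/1374 = 24.85 mg/L.
Outfall 2: combined Q = 1539 L/s; C = (1374·24.85 + 165.0·72.40)/1539 = 29.95 mg/L.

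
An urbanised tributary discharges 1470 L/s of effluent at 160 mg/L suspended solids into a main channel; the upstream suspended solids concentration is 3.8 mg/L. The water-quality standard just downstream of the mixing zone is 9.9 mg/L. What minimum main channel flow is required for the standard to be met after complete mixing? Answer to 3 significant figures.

36200 L/s

Set C_mix = 9.9: (Q·3.800 + 1470·160.0) / (Q + 1470) = 9.9
→ Q = 1470·(160.0 − 9.9)/(9.9 − 3.800) = 36170 L/s.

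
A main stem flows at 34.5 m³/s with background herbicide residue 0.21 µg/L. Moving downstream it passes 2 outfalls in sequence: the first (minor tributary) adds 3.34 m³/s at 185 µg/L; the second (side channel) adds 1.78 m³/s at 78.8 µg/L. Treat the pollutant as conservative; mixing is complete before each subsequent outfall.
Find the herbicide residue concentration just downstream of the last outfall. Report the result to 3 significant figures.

After outfall 1: Q = 34.50 + 3.340 = 37.84 m³/s; C = (34.50·0.2100 + 3.340·185.0)/37.84 = 16.52 µg/L.
After outfall 2: Q = 37.84 + 1.780 = 39.62 m³/s; C = (37.84·16.52 + 1.780·78.80)/39.62 = 19.32 µg/L.

19.3 µg/L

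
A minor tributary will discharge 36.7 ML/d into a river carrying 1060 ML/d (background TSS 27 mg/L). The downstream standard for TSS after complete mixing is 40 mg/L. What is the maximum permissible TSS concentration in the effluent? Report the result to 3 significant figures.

At the limit, (Qr·Cr + Qe·Cₑ)/(Qr + Qe) = 40:
Cₑ = (1097·40 − 1060·27.00) / 36.70 = 415.5 mg/L.

415 mg/L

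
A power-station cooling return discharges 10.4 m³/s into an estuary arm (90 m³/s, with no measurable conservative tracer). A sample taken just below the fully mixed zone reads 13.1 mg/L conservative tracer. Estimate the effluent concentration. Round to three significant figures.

126 mg/L

Mass balance: 90.00·0 + 10.40·Cₑ = 100.4·13.10
→ Cₑ = (100.4·13.10 − 90.00·0) / 10.40 = 126.5 mg/L.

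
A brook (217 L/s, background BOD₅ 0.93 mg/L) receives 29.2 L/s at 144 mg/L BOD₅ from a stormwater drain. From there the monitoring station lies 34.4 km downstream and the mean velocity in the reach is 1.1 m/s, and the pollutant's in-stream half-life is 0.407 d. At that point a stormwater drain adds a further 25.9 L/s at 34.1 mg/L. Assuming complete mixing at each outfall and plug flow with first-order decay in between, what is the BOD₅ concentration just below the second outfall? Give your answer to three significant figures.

12.0 mg/L

Flow-weighted average: C = (217.0·0.9300 + 29.20·144.0) / 246.2 = 4407/246.2 = 17.90 mg/L; combined flow 246.2 L/s.
Travel time t = 34.4·1000 / 1.1 = 31270 s = 8.687 h.
Half-life 0.407 d → k = ln 2 / 0.407 = 1.703 d⁻¹.
Applying C = C₀e^(−kt): 17.90 × 0.5399 = 9.663 mg/L.
At the second outfall, C = (246.2·9.663 + 25.90·34.10) / (246.2 + 25.90) = 11.99 mg/L.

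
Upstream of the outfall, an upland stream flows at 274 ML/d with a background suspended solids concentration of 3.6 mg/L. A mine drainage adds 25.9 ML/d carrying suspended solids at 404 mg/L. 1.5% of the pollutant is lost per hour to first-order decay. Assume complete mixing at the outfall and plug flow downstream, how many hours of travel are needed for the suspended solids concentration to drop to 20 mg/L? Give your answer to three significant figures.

Mass balance: C = (274.0·3.600 + 25.90·404.0) / 299.9 = 11450/299.9 = 38.18 mg/L.
1.5%/h lost → k = −ln(1 − 0.015) = 0.01511 h⁻¹.
38.18·exp(−k·t) = 20 → t = ln(38.18/20)/k = 154000 s = 42.78 h.

42.8 h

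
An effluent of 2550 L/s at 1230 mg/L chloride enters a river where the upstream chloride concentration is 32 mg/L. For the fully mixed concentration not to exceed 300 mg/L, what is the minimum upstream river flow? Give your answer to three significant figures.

Set C_mix = 300: (Q·32.00 + 2550·1230) / (Q + 2550) = 300
→ Q = 2550·(1230 − 300)/(300 − 32.00) = 8849 L/s.

8850 L/s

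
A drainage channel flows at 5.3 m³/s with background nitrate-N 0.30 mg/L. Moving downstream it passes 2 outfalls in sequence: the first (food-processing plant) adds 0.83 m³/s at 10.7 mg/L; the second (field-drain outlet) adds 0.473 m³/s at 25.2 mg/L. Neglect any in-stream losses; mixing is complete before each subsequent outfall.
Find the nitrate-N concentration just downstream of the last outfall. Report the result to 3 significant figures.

Outfall 1: combined Q = 6.130 m³/s; C = (5.300·0.3000 + 0.8300·10.70)/6.130 = 1.708 mg/L.
Outfall 2: combined Q = 6.603 m³/s; C = (6.130·1.708 + 0.4730·25.20)/6.603 = 3.391 mg/L.

3.39 mg/L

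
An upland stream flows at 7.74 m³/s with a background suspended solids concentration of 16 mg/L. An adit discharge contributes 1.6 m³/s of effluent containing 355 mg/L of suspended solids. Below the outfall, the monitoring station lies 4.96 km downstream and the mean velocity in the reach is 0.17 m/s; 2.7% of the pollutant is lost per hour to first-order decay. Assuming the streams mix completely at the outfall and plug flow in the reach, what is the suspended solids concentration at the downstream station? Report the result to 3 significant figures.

After mixing, C = (7.740·16.00 + 1.600·355.0) / 9.340 = 691.8/9.340 = 74.07 mg/L.
Travel time t = 4.96·1000 / 0.17 = 29180 s = 8.105 h.
2.7%/h lost → k = −ln(1 − 0.027) = 0.02737 h⁻¹.
After decay, C = 74.07 × e^(−kt) = 74.07 × 0.8010 = 59.34 mg/L.

59.3 mg/L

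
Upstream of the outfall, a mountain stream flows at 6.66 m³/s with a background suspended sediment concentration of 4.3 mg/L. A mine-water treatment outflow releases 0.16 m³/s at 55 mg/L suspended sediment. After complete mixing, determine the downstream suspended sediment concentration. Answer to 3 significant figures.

5.49 mg/L

Flow-weighted average: C = (6.660·4.300 + 0.1600·55.00) / 6.820 = 37.44/6.820 = 5.489 mg/L.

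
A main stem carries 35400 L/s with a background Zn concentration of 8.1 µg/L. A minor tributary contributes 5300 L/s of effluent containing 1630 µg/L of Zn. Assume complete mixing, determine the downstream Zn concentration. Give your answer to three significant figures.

Flow-weighted average: C = (35400·8.100 + 5300·1630) / 40700 = 8926000/40700 = 219.3 µg/L.

219 µg/L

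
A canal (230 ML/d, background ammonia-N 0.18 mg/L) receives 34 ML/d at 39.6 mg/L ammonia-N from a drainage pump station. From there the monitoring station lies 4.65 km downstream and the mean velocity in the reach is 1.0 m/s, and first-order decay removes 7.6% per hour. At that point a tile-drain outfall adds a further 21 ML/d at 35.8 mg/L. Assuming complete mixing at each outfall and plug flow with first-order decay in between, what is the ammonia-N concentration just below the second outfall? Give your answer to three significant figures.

Mixed concentration C = ΣQC/ΣQ = (230.0·0.1800 + 34.00·39.60) / 264.0 = 1388/264.0 = 5.257 mg/L; combined flow 264.0 ML/d.
Travel time t = 4.65·1000 / 1.0 = 4650 s = 1.292 h.
7.6%/h lost → k = −ln(1 − 0.076) = 0.07904 h⁻¹.
First-order decay: C = 5.257·exp(−k·t) = 5.257·0.9029 = 4.747 mg/L.
Second outfall: C = (264.0·4.747 + 21.00·35.80)/285.0 = 7.035 mg/L.

7.03 mg/L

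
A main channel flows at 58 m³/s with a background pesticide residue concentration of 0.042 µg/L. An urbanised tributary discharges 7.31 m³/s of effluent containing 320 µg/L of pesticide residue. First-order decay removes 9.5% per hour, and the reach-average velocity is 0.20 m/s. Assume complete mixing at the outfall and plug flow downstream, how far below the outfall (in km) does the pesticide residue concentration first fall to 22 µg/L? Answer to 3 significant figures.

3.52 km

Mass balance: C = (58.00·0.04200 + 7.310·320.0) / 65.31 = 2342/65.31 = 35.85 µg/L.
9.5%/h lost → k = −ln(1 − 0.095) = 0.09982 h⁻¹.
Set 35.85·exp(−k·t) = 22 → t = ln(35.85/22)/k = 17610 s = 4.893 h.
Distance = v·t = 0.20·17610 = 3523 m = 3.523 km.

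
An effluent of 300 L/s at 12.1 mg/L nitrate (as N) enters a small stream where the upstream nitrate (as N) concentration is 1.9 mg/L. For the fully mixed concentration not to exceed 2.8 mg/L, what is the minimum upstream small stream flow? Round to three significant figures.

3100 L/s

Set C_mix = 2.8: (Q·1.900 + 300.0·12.10) / (Q + 300.0) = 2.8
→ Q = 300.0·(12.10 − 2.8)/(2.8 − 1.900) = 3100 L/s.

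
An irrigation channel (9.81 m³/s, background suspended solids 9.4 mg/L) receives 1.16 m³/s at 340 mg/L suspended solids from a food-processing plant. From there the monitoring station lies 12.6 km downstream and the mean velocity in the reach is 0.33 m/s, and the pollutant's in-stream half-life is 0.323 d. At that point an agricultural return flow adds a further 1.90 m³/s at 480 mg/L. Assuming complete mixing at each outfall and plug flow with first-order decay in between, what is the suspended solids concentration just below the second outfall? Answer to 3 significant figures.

85.5 mg/L

Mixed concentration C = ΣQC/ΣQ = (9.810·9.400 + 1.160·340.0) / 10.97 = 486.6/10.97 = 44.36 mg/L; combined flow 10.97 m³/s.
Travel time t = 12.6·1000 / 0.33 = 38180 s = 10.61 h.
Half-life 0.323 d → k = ln 2 / 0.323 = 2.146 d⁻¹.
First-order decay: C = 44.36·exp(−k·t) = 44.36·0.3874 = 17.18 mg/L.
Second outfall: C = (10.97·17.18 + 1.900·480.0)/12.87 = 85.51 mg/L.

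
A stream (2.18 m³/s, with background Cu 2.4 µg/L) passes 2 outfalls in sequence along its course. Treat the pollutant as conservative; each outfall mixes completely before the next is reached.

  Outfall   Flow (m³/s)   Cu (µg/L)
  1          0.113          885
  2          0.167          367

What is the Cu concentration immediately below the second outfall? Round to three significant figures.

Below outfall 1: Q → 2.293 m³/s, C = (2.180·2.400 + 0.1130·885.0)/2.293 = 45.89 µg/L.
Below outfall 2: Q → 2.460 m³/s, C = (2.293·45.89 + 0.1670·367.0)/2.460 = 67.69 µg/L.

67.7 µg/L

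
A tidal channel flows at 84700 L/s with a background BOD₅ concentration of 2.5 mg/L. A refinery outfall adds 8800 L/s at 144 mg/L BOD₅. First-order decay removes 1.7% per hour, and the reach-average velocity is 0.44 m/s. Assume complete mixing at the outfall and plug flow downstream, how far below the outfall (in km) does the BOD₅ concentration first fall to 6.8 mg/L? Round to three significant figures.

78.0 km

Mass balance: C = (84700·2.500 + 8800·144.0) / 93500 = 1479000/93500 = 15.82 mg/L.
1.7%/h lost → k = −ln(1 − 0.017) = 0.01715 h⁻¹.
Set 15.82·exp(−k·t) = 6.8 → t = ln(15.82/6.8)/k = 177200 s = 49.24 h.
Distance = v·t = 0.44·177200 = 77990 m = 77.99 km.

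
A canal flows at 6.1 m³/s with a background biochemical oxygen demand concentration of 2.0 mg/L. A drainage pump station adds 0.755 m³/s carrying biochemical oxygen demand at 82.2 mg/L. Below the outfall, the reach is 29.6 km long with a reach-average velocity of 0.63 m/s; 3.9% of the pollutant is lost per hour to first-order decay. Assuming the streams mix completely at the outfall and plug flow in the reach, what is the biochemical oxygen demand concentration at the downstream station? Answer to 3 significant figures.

6.45 mg/L

Conservation of mass: C = (6.100·2.000 + 0.7550·82.20) / 6.855 = 74.26/6.855 = 10.83 mg/L.
Travel time t = 29.6·1000 / 0.63 = 46980 s = 13.05 h.
3.9%/h lost → k = −ln(1 − 0.039) = 0.03978 h⁻¹.
After decay, C = 10.83 × e^(−kt) = 10.83 × 0.5950 = 6.446 mg/L.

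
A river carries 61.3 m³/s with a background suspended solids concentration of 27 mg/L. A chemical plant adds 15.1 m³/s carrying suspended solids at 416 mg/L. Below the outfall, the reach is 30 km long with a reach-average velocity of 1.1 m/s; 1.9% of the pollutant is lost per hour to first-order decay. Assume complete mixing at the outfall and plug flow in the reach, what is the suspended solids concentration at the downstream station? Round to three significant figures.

Flow-weighted average: C = (61.30·27.00 + 15.10·416.0) / 76.40 = 7937/76.40 = 103.9 mg/L.
Travel time t = 30·1000 / 1.1 = 27270 s = 7.576 h.
1.9%/h lost → k = −ln(1 − 0.019) = 0.01918 h⁻¹.
First-order decay: C = 103.9·exp(−k·t) = 103.9·0.8647 = 89.83 mg/L.

89.8 mg/L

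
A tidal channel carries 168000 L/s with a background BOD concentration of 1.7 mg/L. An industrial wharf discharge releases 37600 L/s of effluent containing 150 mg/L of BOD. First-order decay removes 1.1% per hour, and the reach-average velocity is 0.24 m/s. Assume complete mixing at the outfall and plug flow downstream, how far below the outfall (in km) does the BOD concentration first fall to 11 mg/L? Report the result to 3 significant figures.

75.2 km

Conservation of mass: C = (168000·1.700 + 37600·150.0) / 205600 = 5926000/205600 = 28.82 mg/L.
1.1%/h lost → k = −ln(1 − 0.011) = 0.01106 h⁻¹.
Set 28.82·exp(−k·t) = 11 → t = ln(28.82/11)/k = 313500 s = 87.08 h.
Distance = v·t = 0.24·313500 = 75240 m = 75.24 km.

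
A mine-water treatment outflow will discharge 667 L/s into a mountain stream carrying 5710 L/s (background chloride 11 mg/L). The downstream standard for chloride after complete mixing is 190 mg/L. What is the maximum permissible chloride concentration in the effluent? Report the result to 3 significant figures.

At the limit, (Qr·Cr + Qe·Cₑ)/(Qr + Qe) = 190:
Cₑ = (6377·190 − 5710·11.00) / 667.0 = 1722 mg/L.

1720 mg/L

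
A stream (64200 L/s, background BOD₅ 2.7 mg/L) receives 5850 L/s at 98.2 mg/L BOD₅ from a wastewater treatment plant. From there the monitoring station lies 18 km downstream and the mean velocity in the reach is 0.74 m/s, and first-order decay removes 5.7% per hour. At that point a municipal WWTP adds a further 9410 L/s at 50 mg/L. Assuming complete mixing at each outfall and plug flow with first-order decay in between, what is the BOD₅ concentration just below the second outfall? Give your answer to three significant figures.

Conservation of mass: C = (64200·2.700 + 5850·98.20) / 70050 = 747800/70050 = 10.68 mg/L; combined flow 70050 L/s.
Travel time t = 18·1000 / 0.74 = 24320 s = 6.757 h.
5.7%/h lost → k = −ln(1 − 0.057) = 0.05869 h⁻¹.
Decay over the reach: 10.68·exp(−kt) = 10.68·0.6726 = 7.181 mg/L.
At the second outfall, C = (70050·7.181 + 9410·50.00) / (70050 + 9410) = 12.25 mg/L.

12.3 mg/L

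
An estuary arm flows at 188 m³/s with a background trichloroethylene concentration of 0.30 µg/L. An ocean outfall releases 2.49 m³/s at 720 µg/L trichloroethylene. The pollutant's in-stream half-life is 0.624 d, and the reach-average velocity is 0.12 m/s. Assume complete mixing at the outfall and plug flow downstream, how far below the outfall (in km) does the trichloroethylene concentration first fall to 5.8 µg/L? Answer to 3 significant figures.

4.81 km

Flow-weighted average: C = (188.0·0.3000 + 2.490·720.0) / 190.5 = 1849/190.5 = 9.708 µg/L.
Half-life 0.624 d → k = ln 2 / 0.624 = 1.111 d⁻¹.
Set 9.708·exp(−k·t) = 5.8 → t = ln(9.708/5.8)/k = 40060 s = 11.13 h.
Distance = v·t = 0.12·40060 = 4807 m = 4.807 km.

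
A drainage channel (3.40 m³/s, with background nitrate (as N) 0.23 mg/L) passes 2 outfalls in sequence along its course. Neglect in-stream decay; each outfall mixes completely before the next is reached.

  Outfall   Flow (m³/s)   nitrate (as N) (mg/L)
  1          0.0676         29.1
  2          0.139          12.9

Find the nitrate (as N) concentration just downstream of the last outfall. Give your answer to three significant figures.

1.26 mg/L

Outfall 1: combined Q = 3.468 m³/s; C = (3.400·0.2300 + 0.06760·29.10)/3.468 = 0.7928 mg/L.
Outfall 2: combined Q = 3.607 m³/s; C = (3.468·0.7928 + 0.1390·12.90)/3.607 = 1.259 mg/L.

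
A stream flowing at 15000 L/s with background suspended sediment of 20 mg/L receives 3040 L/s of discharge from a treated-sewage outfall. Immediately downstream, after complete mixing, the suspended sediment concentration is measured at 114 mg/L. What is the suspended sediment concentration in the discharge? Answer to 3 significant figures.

Mass balance: 15000·20.00 + 3040·Cₑ = 18040·114.0
→ Cₑ = (18040·114.0 − 15000·20.00) / 3040 = 577.8 mg/L.

578 mg/L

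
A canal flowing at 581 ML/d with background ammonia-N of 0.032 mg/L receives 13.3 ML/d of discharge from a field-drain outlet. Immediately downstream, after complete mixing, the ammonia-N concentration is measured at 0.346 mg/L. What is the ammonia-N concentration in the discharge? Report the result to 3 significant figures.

14.1 mg/L

Mass balance: 581.0·0.03200 + 13.30·Cₑ = 594.3·0.3460
→ Cₑ = (594.3·0.3460 − 581.0·0.03200) / 13.30 = 14.06 mg/L.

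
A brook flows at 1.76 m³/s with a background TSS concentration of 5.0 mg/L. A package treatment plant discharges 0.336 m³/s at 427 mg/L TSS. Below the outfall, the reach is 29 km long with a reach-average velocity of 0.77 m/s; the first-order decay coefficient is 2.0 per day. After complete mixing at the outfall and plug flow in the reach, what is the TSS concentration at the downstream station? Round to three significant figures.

30.4 mg/L

Conservation of mass: C = (1.760·5.000 + 0.3360·427.0) / 2.096 = 152.3/2.096 = 72.65 mg/L.
Travel time t = 29·1000 / 0.77 = 37660 s = 10.46 h.
After decay, C = 72.65 × e^(−kt) = 72.65 × 0.4182 = 30.38 mg/L.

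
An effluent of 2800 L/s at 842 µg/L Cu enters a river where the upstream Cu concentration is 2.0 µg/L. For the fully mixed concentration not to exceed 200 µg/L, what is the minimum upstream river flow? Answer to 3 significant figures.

Set C_mix = 200: (Q·2.000 + 2800·842.0) / (Q + 2800) = 200
→ Q = 2800·(842.0 − 200)/(200 − 2.000) = 9079 L/s.

9080 L/s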